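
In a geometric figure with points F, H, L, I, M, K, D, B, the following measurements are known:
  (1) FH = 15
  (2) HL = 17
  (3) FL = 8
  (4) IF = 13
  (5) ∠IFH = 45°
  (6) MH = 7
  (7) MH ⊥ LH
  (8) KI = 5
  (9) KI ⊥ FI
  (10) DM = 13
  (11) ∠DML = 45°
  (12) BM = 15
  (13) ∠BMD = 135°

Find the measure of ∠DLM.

Step 1: By the law of cosines on triangle LHM: LM² = 17² + 7² − 2·17·7·cos(90°) = 338, so LM = 13·√2.
Step 2: By the law of cosines on triangle LMD: LD² = (13·√2)² + 13² − 2·13·√2·13·cos(45°) = 169, so LD = 13.
Step 3: By the inverse law of cosines on triangle DLM: cos(∠DLM) = (13² + (13·√2)² − 13²) / (2·13·13·√2) = 338/478 = 0.7071, so ∠DLM = 45°.

Therefore, the measure of angle ∠DLM = 45°.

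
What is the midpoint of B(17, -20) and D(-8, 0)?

The midpoint is the point halfway along the segment.
Move half the horizontal distance: 17 + (-8 - 17)/2 = 17 + -25/2 = 9/2
Move half the vertical distance: -20 + (0 - -20)/2 = -20 + 20/2 = -10
Midpoint = (9/2, -10)

(9/2, -10)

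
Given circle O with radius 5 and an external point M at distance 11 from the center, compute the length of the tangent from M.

tangent = √(d² - r²) = √(11² - 5²) = √(121 - 25) = √96 = 4*sqrt(6)

4*sqrt(6)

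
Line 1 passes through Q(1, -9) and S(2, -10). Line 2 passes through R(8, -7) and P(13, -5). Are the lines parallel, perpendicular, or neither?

Slope of line 1: m1 = (-10 - -9)/(2 - 1) = -1/1 = -1
Slope of line 2: m2 = (-5 - -7)/(13 - 8) = 2/5 = 2/5
m1 != m2 and m1*m2 = -2/5 != -1. Neither.

Neither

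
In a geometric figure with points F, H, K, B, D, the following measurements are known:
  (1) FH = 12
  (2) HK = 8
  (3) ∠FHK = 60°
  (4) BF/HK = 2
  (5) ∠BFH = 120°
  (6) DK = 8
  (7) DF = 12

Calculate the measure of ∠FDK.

Step 1: By the law of cosines on triangle FHK: FK² = 12² + 8² − 2·12·8·cos(60°) = 112, so FK = 4·√7.
Step 2: By the inverse law of cosines on triangle FDK: cos(∠FDK) = (12² + 8² − (4·√7)²) / (2·12·8) = 96/192 = 0.5, so ∠FDK = 60°.

Therefore, the measure of angle ∠FDK = 60°.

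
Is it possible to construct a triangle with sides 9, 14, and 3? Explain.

Check the triangle inequality: 9 + 3 = 12 ≤ 14.
Since the sum of two sides does not exceed the third, no triangle can be formed.

No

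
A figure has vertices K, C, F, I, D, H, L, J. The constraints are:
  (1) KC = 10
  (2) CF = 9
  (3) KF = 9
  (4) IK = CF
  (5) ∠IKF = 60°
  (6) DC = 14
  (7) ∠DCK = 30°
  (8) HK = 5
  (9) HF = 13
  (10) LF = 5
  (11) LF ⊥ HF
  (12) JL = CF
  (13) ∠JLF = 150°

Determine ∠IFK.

From the given relations: IK = CF = 9.
Step 1: By the law of cosines on triangle FKI: FI² = 9² + 9² − 2·9·9·cos(60°) = 81, so FI = 9.
Step 2: By the inverse law of cosines on triangle IFK: cos(∠IFK) = (9² + 9² − 9²) / (2·9·9) = 81/162 = 0.5, so ∠IFK = 60°.

Therefore, the measure of angle ∠IFK = 60°.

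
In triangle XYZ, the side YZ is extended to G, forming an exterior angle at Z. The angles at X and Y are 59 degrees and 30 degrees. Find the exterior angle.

The interior angle at Z is 180 - 59 - 30 = 91 degrees.
The exterior angle and interior angle at Z are supplementary:
Exterior angle = 180 - 91 = 89 degrees.

89 degrees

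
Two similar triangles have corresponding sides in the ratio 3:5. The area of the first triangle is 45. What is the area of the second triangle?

The ratio of areas of similar triangles = (side ratio)^2.
Side ratio = 3:5, so area ratio = 9:25.
Area of the second triangle / Area of the first triangle = 25/9
Area of the second triangle = 45 * 25/9 = 125

125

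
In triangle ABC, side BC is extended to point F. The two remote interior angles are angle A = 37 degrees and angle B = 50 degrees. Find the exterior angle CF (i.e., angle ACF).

Exterior angle = 37 + 50 = 87 degrees (exterior angle theorem).

87 degrees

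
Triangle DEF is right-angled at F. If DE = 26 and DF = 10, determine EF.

Rearranging the Pythagorean theorem to solve for the unknown leg:
leg^2 = hypotenuse^2 - known_leg^2 = 676 - 100 = 576
leg = sqrt(576) = 24.

24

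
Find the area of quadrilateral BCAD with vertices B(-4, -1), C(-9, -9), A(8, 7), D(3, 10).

Using the Shoelace formula for a quadrilateral (vertices in order):
Area = (1/2)|sum of (x_i * y_(i+1) - x_(i+1) * y_i)|
Terms: (-4*-9 - -9*-1) = 27, (-9*7 - 8*-9) = 9, (8*10 - 3*7) = 59, (3*-1 - -4*10) = 37
Sum = 132
Area = (1/2)(132) = 66

66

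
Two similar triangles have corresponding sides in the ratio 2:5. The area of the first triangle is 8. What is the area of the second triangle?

The ratio of areas of similar triangles = (side ratio)^2.
Side ratio = 2:5, so area ratio = 4:25.
Area of the second triangle / Area of the first triangle = 25/4
Area of the second triangle = 8 * 25/4 = 50

50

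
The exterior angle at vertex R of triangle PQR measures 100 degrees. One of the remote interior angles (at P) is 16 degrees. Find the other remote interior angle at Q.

angle Q = 100 - 16 = 84 degrees (exterior angle theorem).

84 degrees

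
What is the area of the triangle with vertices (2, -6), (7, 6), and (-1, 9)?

Using the Shoelace formula for a triangle:
Area = (1/2)|x0(y1 - y2) + x1(y2 - y0) + x2(y0 - y1)|
Area = (1/2)|2(6 - 9) + 7(9 - -6) + -1(-6 - 6)|
Area = (1/2)|-6 + 105 + 12|
Area = (1/2)|111|
Area = (1/2)(111)
Area = 111/2

111/2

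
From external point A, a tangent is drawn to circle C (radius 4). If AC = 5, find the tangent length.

Let T be the point of tangency. Then CT ⊥ AT (radius ⊥ tangent).
In right triangle CTA: CA² = CT² + AT²
5² = 4² + AT²
AT² = 9, AT = 3

3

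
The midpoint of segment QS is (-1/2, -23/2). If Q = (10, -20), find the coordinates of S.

Using the midpoint formula: M = ((x1 + x2)/2, (y1 + y2)/2)
We know M = (-1/2, -23/2) and Q = (10, -20)
For x: -1/2 = (10 + x2)/2, so x2 = 2*-1/2 - 10 = -11
For y: -23/2 = (-20 + y2)/2, so y2 = 2*-23/2 - -20 = -3
S = (-11, -3)

(-11, -3)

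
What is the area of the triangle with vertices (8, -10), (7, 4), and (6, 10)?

Using the Shoelace formula for a triangle:
Area = (1/2)|x0(y1 - y2) + x1(y2 - y0) + x2(y0 - y1)|
Area = (1/2)|8(4 - 10) + 7(10 - -10) + 6(-10 - 4)|
Area = (1/2)|-48 + 140 + -84|
Area = (1/2)|8|
Area = (1/2)(8)
Area = 4

4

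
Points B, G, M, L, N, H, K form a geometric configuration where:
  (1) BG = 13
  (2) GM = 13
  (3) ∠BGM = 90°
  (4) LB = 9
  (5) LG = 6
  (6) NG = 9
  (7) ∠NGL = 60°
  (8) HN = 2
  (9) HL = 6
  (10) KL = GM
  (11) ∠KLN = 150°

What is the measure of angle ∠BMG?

Step 1: By the law of cosines on triangle MGB: MB² = 13² + 13² − 2·13·13·cos(90°) = 338, so MB = 13·√2.
Step 2: By the inverse law of cosines on triangle BMG: cos(∠BMG) = ((13·√2)² + 13² − 13²) / (2·13·√2·13) = 338/478 = 0.7071, so ∠BMG = 45°.

Therefore, the measure of angle ∠BMG = 45°.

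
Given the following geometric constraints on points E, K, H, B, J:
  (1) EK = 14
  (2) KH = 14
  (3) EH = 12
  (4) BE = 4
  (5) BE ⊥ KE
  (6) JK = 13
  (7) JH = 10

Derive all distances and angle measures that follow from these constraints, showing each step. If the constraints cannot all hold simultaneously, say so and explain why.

The constraints are consistent.

Step 1: From KE = 14, EB = 4, and ∠KEB = 90°, by the law of cosines:
  KB² = KE² + EB² - 2·KE·EB·cos(90°) = 196 + 16 - 0 = 212
  KB = 2·√53

Step 2: From EH = 12, EK = 14, HK = 14, by the inverse law of cosines:
  cos(∠HEK) = (EH² + EK² - HK²) / (2·EH·EK)
  ∠HEK = 64.62°

Step 3: From KE = 14, KH = 14, EH = 12, by the inverse law of cosines:
  cos(∠EKH) = (KE² + KH² - EH²) / (2·KE·KH)
  ∠EKH = 50.75°

Step 4: From KH = 14, KJ = 13, HJ = 10, by the inverse law of cosines:
  cos(∠HKJ) = (KH² + KJ² - HJ²) / (2·KH·KJ)
  ∠HKJ = 43.28°

Step 5: From HE = 12, HK = 14, EK = 14, by the inverse law of cosines:
  cos(∠EHK) = (HE² + HK² - EK²) / (2·HE·HK)
  ∠EHK = 64.62°

Step 6: From HJ = 10, HK = 14, JK = 13, by the inverse law of cosines:
  cos(∠JHK) = (HJ² + HK² - JK²) / (2·HJ·HK)
  ∠JHK = 63.03°

Step 7: From JH = 10, JK = 13, HK = 14, by the inverse law of cosines:
  cos(∠HJK) = (JH² + JK² - HK²) / (2·JH·JK)
  ∠HJK = 73.69°

Step 8: From KB = 2·√53, KE = 14, BE = 4, by the inverse law of cosines:
  cos(∠BKE) = (KB² + KE² - BE²) / (2·KB·KE)
  ∠BKE = 15.95°

Step 9: From BE = 4, BK = 2·√53, EK = 14, by the inverse law of cosines:
  cos(∠EBK) = (BE² + BK² - EK²) / (2·BE·BK)
  ∠EBK = 74.05°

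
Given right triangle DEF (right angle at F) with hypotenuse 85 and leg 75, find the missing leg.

EF = sqrt(85^2 - 75^2) = sqrt(1600) = 40

40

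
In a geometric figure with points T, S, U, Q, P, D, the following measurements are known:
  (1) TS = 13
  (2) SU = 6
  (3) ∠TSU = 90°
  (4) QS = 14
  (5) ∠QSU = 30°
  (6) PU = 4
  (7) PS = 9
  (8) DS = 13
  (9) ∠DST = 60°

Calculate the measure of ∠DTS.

Step 1: By the law of cosines on triangle TSD: TD² = 13² + 13² − 2·13·13·cos(60°) = 169, so TD = 13.
Step 2: By the inverse law of cosines on triangle DTS: cos(∠DTS) = (13² + 13² − 13²) / (2·13·13) = 169/338 = 0.5, so ∠DTS = 60°.

Therefore, the measure of angle ∠DTS = 60°.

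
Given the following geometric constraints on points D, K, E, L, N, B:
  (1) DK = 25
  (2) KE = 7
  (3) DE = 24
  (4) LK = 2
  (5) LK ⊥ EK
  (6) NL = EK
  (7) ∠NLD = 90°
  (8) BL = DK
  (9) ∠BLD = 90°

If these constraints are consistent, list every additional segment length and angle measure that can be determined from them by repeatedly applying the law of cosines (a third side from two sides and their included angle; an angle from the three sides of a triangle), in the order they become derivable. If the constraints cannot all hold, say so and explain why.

The constraints are consistent. Derivable facts, in order:
After 1 step:
- EL = √53
- ∠DEK = 90°
- ∠DKE = 73.74°
- ∠EDK = 16.26°
After 2 steps:
- ∠ELK = 74.05°
- ∠KEL = 15.95°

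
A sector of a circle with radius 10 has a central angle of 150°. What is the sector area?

The full circle has area πr² = π(10)² = 100*pi.
The sector covers 150° out of 360°, a fraction of 5/12.
Sector area = 100*pi × 5/12 = 125*pi/3.

125*pi/3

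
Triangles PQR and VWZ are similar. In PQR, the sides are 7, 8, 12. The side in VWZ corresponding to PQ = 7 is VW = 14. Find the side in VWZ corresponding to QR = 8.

k = 14/7 = 2. WZ = 2 * 8 = 16.

16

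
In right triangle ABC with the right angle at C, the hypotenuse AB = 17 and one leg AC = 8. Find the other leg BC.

Rearranging the Pythagorean theorem to solve for the unknown leg:
leg^2 = hypotenuse^2 - known_leg^2 = 289 - 64 = 225
leg = sqrt(225) = 15.

15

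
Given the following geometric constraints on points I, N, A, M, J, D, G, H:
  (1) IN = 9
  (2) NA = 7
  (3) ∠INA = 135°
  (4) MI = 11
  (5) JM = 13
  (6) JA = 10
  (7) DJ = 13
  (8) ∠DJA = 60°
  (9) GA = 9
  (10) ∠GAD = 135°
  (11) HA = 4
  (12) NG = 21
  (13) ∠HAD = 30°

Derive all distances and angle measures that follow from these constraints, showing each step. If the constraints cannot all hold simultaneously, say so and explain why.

These constraints are not satisfiable: by the triangle inequality in triangle ANG, (2) NA = 7 and (9) GA = 9 force NG ≤ 7 + 9 = 16, but (12) says NG = 21. No planar figure meets all of them, so nothing further can be derived.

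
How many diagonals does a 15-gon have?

Each of the 15 vertices connects to 12 non-adjacent vertices via diagonals.
Total connections = 15 × 12 = 180, but each diagonal is counted twice.
Number of diagonals = 180 / 2 = 90.

90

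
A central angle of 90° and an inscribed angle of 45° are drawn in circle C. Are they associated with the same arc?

By the inscribed angle theorem, if both angles subtend the same arc, the inscribed angle must be half the central angle.
Half of 90° = 45°, which equals the given inscribed angle of 45°.
Therefore, yes, they correspond to the same arc.

Yes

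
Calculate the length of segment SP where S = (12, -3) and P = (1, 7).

d = sqrt((1 - 12)^2 + (7 - -3)^2)
d = sqrt(-11^2 + 10^2)
d = sqrt(121 + 100)
d = sqrt(221)

sqrt(221)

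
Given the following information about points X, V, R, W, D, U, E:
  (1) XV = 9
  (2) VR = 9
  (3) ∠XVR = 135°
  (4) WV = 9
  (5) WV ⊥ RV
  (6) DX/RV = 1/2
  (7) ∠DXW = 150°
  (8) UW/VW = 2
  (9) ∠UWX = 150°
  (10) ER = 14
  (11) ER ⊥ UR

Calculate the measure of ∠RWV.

Step 1: By the law of cosines on triangle WVR: WR² = 9² + 9² − 2·9·9·cos(90°) = 162, so WR = 9·√2.
Step 2: By the inverse law of cosines on triangle RWV: cos(∠RWV) = ((9·√2)² + 9² − 9²) / (2·9·√2·9) = 162/229.1 = 0.7071, so ∠RWV = 45°.

Therefore, the measure of angle ∠RWV = 45°.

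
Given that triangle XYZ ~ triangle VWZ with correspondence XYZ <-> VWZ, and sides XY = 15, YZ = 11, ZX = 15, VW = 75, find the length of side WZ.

Since the triangles are similar, the ratio of corresponding sides is constant.
Scale factor k = VW / XY = 75 / 15 = 5
WZ = k * YZ = 5 * 11 = 55

55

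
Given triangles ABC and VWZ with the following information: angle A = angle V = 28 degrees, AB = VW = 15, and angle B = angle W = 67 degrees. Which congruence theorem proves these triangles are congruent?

The given information provides:
angle A = angle V = 28 degrees, AB = VW = 15, and angle B = angle W = 67 degrees
This matches the ASA congruence theorem.
Two pairs of corresponding angles and the included side are equal (Angle-Side-Angle).

ASA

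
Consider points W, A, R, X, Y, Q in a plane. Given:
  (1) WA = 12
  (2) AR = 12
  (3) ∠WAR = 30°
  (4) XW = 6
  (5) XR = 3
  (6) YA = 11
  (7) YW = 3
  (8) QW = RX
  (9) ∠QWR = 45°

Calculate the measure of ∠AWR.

Step 1: By the law of cosines on triangle WAR: WR² = 12² + 12² − 2·12·12·cos(30°) = 38.58, so WR ≈ 6.21.
Step 2: By the inverse law of cosines on triangle AWR: cos(∠AWR) = (12² + 6.21² − 12²) / (2·12·6.21) = 38.58/149.08 = 0.2588, so ∠AWR = 75°.

Therefore, the measure of angle ∠AWR = 75°.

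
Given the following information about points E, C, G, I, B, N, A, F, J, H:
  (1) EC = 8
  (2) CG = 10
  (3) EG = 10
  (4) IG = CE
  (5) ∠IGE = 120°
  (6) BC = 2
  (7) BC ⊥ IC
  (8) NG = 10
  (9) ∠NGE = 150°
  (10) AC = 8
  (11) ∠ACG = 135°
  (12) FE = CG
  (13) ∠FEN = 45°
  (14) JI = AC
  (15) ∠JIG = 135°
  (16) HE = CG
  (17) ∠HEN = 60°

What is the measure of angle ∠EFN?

From the given relations: FE = CG = 10.
Step 1: By the law of cosines on triangle EGN: EN² = 10² + 10² − 2·10·10·cos(150°) = 373.21, so EN ≈ 19.32.
Step 2: By the law of cosines on triangle FEN: FN² = 10² + 19.32² − 2·10·19.32·cos(45°) = 200, so FN = 10·√2.
Step 3: By the inverse law of cosines on triangle EFN: cos(∠EFN) = (10² + (10·√2)² − 19.32²) / (2·10·10·√2) = -73.21/282.84 = -0.2588, so ∠EFN = 105°.

Therefore, the measure of angle ∠EFN = 105°.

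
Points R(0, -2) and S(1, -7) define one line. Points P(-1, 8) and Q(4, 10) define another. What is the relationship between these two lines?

Slope of line 1: m1 = (-7 - -2)/(1 - 0) = -5/1 = -5
Slope of line 2: m2 = (10 - 8)/(4 - -1) = 2/5 = 2/5
For parallel lines we need equal slopes: -5 != 2/5.
For perpendicular lines we need m1*m2 = -1: (-5)(2/5) = -2 != -1.
Since neither condition holds, the lines are neither parallel nor perpendicular.

Neither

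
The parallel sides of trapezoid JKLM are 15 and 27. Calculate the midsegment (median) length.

The midsegment (median) of a trapezoid connects the midpoints of the non-parallel sides.
Its length is the average of the two bases: (15 + 27) / 2 = 21.

21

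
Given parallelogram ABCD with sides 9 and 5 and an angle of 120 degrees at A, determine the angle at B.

Consecutive angles are supplementary: angle B = 180 - 120 = 60 degrees.

60 degrees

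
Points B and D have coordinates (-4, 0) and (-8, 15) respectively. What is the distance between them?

d = sqrt((-4)^2 + (15)^2) = sqrt(241)

sqrt(241)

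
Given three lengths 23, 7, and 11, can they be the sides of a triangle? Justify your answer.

Check the triangle inequality: 7 + 11 = 18 ≤ 23.
Since the sum of two sides does not exceed the third, no triangle can be formed.

No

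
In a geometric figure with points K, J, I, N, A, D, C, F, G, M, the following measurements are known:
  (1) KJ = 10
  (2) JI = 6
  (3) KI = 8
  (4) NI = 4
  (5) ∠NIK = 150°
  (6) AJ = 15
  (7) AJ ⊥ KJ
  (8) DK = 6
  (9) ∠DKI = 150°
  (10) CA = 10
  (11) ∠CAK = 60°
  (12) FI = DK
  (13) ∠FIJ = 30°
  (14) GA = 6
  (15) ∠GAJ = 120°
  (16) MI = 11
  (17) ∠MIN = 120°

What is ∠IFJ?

From the given relations: FI = DK = 6.
Step 1: By the law of cosines on triangle FIJ: FJ² = 6² + 6² − 2·6·6·cos(30°) = 9.65, so FJ ≈ 3.11.
Step 2: By the inverse law of cosines on triangle IFJ: cos(∠IFJ) = (6² + 3.11² − 6²) / (2·6·3.11) = 9.65/37.27 = 0.2588, so ∠IFJ = 75°.

Therefore, the measure of angle ∠IFJ = 75°.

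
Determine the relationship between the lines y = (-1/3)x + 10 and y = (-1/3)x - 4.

Slope of line 1: m1 = -1/3
Slope of line 2: m2 = -1/3
Since m1 = m2 = -1/3, the lines are parallel.

Parallel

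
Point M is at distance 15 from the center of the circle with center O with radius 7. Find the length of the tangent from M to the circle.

The tangent, radius, and line from the external point to the center form a right triangle.
The right angle is where the tangent meets the radius.
By the Pythagorean theorem: tangent² + 7² = 15²
tangent² = 225 - 49 = 176
tangent = 4*sqrt(11)

4*sqrt(11)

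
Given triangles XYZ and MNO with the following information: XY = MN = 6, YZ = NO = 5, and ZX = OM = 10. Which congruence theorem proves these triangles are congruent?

The given information provides:
XY = MN = 6, YZ = NO = 5, and ZX = OM = 10
This matches the SSS congruence theorem.
All three pairs of corresponding sides are equal (Side-Side-Side).

SSS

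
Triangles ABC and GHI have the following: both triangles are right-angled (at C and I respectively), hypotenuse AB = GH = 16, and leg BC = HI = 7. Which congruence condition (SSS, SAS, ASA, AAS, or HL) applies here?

Consider the given information: both triangles are right-angled (at C and I respectively), hypotenuse AB = GH = 16, and leg BC = HI = 7
This is not SSS or AAS: SSS requires all three pairs of sides, but we don't have that. AAS requires two angles and a non-included side.
The correct criterion is HL. The hypotenuse and one leg of two right triangles are equal (Hypotenuse-Leg).

HL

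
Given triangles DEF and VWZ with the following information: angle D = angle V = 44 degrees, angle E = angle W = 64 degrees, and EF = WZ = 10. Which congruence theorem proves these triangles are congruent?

The given information provides:
angle D = angle V = 44 degrees, angle E = angle W = 64 degrees, and EF = WZ = 10
This matches the AAS congruence theorem.
Two pairs of corresponding angles and a non-included side are equal (Angle-Angle-Side).

AAS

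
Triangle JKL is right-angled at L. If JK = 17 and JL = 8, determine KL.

Rearranging the Pythagorean theorem to solve for the unknown leg:
leg^2 = hypotenuse^2 - known_leg^2 = 289 - 64 = 225
leg = sqrt(225) = 15.

15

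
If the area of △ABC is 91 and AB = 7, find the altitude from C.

height = 2 * 91 / 7 = 26

26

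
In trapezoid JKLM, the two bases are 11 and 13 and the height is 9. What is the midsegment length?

midsegment = (11 + 13) / 2 = 24 / 2 = 12

12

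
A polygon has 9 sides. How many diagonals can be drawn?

The number of diagonals in an n-gon is n(n - 3)/2.
For n = 9: 9(9 - 3)/2 = 9 × 6 / 2 = 27.

27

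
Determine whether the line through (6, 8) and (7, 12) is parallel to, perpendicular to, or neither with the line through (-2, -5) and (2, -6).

Slope of line 1: m1 = (12 - 8)/(7 - 6) = 4/1 = 4
Slope of line 2: m2 = (-6 - -5)/(2 - -2) = -1/4 = -1/4
m1 * m2 = (4) * (-1/4) = -1 = -1, so the lines are perpendicular.

Perpendicular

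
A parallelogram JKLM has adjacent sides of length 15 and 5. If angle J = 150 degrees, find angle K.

Opposite sides of a parallelogram are parallel, so consecutive angles form co-interior angles on a transversal.
Co-interior angles sum to 180°, giving angle K = 180 - 150 = 30 degrees.

30 degrees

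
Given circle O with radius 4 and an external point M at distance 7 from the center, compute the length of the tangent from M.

tangent = √(d² - r²) = √(7² - 4²) = √(49 - 16) = √33 = sqrt(33)

sqrt(33)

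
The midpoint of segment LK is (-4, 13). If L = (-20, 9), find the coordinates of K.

Using the midpoint formula: M = ((x1 + x2)/2, (y1 + y2)/2)
We know M = (-4, 13) and L = (-20, 9)
For x: -4 = (-20 + x2)/2, so x2 = 2*-4 - -20 = 12
For y: 13 = (9 + y2)/2, so y2 = 2*13 - 9 = 17
K = (12, 17)

(12, 17)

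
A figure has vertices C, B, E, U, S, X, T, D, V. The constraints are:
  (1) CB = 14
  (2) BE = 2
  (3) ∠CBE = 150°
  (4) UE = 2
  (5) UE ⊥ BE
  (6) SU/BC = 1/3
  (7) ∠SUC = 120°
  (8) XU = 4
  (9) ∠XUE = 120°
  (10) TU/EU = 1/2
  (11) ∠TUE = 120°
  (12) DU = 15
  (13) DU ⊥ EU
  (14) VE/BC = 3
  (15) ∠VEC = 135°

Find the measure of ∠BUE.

Step 1: By the law of cosines on triangle UEB: UB² = 2² + 2² − 2·2·2·cos(90°) = 8, so UB = 2·√2.
Step 2: By the inverse law of cosines on triangle BUE: cos(∠BUE) = ((2·√2)² + 2² − 2²) / (2·2·√2·2) = 8/11.31 = 0.7071, so ∠BUE = 45°.

Therefore, the measure of angle ∠BUE = 45°.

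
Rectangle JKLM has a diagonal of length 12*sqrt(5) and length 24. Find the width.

b = sqrt(d^2 - a^2) = sqrt(720 - 576) = sqrt(144) = 12

12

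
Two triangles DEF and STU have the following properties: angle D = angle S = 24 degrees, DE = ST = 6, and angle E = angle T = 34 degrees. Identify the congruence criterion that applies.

Consider the given information: angle D = angle S = 24 degrees, DE = ST = 6, and angle E = angle T = 34 degrees
This is not SAS or HL: SAS requires two sides and the included angle between them. HL only applies to right triangles with matching hypotenuse and leg.
The correct criterion is ASA. Two pairs of corresponding angles and the included side are equal (Angle-Side-Angle).

ASA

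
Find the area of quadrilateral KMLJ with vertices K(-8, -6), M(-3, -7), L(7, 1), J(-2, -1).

Shoelace: sum of cross terms = 83, Area = (1/2)|83| = 83/2

83/2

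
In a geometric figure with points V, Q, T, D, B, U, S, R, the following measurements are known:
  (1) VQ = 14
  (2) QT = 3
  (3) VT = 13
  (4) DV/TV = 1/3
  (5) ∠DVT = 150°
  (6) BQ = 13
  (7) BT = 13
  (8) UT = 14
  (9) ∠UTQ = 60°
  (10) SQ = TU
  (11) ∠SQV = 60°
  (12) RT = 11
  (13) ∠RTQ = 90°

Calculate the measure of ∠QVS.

From the given relations: SQ = TU = 14.
Step 1: By the law of cosines on triangle VQS: VS² = 14² + 14² − 2·14·14·cos(60°) = 196, so VS = 14.
Step 2: By the inverse law of cosines on triangle QVS: cos(∠QVS) = (14² + 14² − 14²) / (2·14·14) = 196/392 = 0.5, so ∠QVS = 60°.

Therefore, the measure of angle ∠QVS = 60°.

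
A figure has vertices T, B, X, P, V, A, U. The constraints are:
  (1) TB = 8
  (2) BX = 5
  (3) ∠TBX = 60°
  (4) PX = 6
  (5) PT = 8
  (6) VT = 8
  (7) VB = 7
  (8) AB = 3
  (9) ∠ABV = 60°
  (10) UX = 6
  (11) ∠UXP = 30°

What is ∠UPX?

Step 1: By the law of cosines on triangle PXU: PU² = 6² + 6² − 2·6·6·cos(30°) = 9.65, so PU ≈ 3.11.
Step 2: By the inverse law of cosines on triangle UPX: cos(∠UPX) = (3.11² + 6² − 6²) / (2·3.11·6) = 9.65/37.27 = 0.2588, so ∠UPX = 75°.

Therefore, the measure of angle ∠UPX = 75°.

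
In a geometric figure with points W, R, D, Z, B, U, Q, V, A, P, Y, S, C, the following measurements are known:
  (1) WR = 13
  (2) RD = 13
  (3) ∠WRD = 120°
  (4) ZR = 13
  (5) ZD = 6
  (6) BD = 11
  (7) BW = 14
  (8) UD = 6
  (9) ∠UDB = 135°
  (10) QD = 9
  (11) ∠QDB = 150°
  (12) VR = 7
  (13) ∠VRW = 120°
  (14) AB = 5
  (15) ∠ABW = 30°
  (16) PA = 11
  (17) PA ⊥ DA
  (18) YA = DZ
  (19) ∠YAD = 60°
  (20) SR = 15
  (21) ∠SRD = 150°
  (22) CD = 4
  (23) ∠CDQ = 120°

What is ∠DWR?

Step 1: By the law of cosines on triangle WRD: WD² = 13² + 13² − 2·13·13·cos(120°) = 507, so WD = 13·√3.
Step 2: By the inverse law of cosines on triangle DWR: cos(∠DWR) = ((13·√3)² + 13² − 13²) / (2·13·√3·13) = 507/585.43 = 0.866, so ∠DWR = 30°.

Therefore, the measure of angle ∠DWR = 30°.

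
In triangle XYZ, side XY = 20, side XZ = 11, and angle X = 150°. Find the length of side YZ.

Law of cosines: YZ^2 = 20^2 + 11^2 - 2(20)(11)cos(150°) = 220*sqrt(3) + 521, so YZ = sqrt(220*sqrt(3) + 521).

sqrt(220*sqrt(3) + 521)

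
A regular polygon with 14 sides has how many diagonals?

Total line segments between 14 vertices = C(14,2) = 91.
Subtract the 14 sides: 91 - 14 = 77 diagonals.

77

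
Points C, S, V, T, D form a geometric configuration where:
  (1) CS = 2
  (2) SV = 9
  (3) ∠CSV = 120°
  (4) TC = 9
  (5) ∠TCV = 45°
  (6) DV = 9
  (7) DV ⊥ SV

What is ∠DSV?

Step 1: By the law of cosines on triangle SVD: SD² = 9² + 9² − 2·9·9·cos(90°) = 162, so SD = 9·√2.
Step 2: By the inverse law of cosines on triangle DSV: cos(∠DSV) = ((9·√2)² + 9² − 9²) / (2·9·√2·9) = 162/229.1 = 0.7071, so ∠DSV = 45°.

Therefore, the measure of angle ∠DSV = 45°.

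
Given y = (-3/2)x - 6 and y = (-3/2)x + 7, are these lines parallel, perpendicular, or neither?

Slope of line 1: m1 = -3/2
Slope of line 2: m2 = -3/2
Two lines are parallel if and only if they have equal slopes (or both are vertical).
Here m1 = m2 = -3/2, confirming the lines are parallel.

Parallel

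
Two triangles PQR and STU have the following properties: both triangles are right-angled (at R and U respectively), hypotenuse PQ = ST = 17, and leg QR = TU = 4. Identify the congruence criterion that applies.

The given information matches HL: The hypotenuse and one leg of two right triangles are equal (Hypotenuse-Leg).

HL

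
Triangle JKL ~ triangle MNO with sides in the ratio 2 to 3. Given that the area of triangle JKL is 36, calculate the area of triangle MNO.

For similar figures, the area ratio equals the square of the side ratio.
Side ratio (JKL to MNO) = 2:3, so area ratio = 2^2:3^2 = 4:9.
If the area of JKL is 36, then the area of MNO = 36 * (9/4) = 81.

81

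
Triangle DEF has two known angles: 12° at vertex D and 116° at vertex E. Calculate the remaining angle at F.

Let angle F = x. Then 12 + 116 + x = 180.
x = 180 - 128 = 52 degrees.

52 degrees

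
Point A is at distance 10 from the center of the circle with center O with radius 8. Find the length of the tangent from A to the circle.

Let T be the point of tangency. Then OT ⊥ AT (radius ⊥ tangent).
In right triangle OTA: OA² = OT² + AT²
10² = 8² + AT²
AT² = 36, AT = 6

6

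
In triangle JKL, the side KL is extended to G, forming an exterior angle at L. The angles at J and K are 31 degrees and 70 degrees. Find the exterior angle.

The interior angle at L is 180 - 31 - 70 = 79 degrees.
The exterior angle and interior angle at L are supplementary:
Exterior angle = 180 - 79 = 101 degrees.

101 degrees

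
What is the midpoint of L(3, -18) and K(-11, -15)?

The midpoint is the point halfway along the segment.
Move half the horizontal distance: 3 + (-11 - 3)/2 = 3 + -14/2 = -4
Move half the vertical distance: -18 + (-15 - -18)/2 = -18 + 3/2 = -33/2
Midpoint = (-4, -33/2)

(-4, -33/2)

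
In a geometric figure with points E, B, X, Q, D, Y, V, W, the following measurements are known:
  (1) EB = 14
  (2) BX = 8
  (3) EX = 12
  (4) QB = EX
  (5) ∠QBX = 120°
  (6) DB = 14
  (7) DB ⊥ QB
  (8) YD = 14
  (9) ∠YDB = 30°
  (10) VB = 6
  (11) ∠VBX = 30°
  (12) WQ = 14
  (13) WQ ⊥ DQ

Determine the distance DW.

From the given relations: QB = EX = 12.
Step 1: By the law of cosines on triangle DBQ: DQ² = 14² + 12² − 2·14·12·cos(90°) = 340, so DQ = 2·√85.
Step 2: By the law of cosines on triangle DQW: DW² = (2·√85)² + 14² − 2·2·√85·14·cos(90°) = 536, so DW = 2·√134.

Therefore, the length of DW = 2·√134.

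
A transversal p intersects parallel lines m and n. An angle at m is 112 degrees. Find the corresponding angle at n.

When a transversal crosses parallel lines, angles in the same position at each intersection are called corresponding angles.
These are always equal, so the answer is 112 degrees.

112 degrees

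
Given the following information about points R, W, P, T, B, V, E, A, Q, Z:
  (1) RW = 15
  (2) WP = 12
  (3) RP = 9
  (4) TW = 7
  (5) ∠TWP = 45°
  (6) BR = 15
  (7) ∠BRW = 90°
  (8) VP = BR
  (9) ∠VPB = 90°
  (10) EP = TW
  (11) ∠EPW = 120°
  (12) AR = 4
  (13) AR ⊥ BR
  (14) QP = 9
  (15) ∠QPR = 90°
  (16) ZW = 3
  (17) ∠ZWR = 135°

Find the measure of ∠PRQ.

Step 1: By the law of cosines on triangle RPQ: RQ² = 9² + 9² − 2·9·9·cos(90°) = 162, so RQ = 9·√2.
Step 2: By the inverse law of cosines on triangle PRQ: cos(∠PRQ) = (9² + (9·√2)² − 9²) / (2·9·9·√2) = 162/229.1 = 0.7071, so ∠PRQ = 45°.

Therefore, the measure of angle ∠PRQ = 45°.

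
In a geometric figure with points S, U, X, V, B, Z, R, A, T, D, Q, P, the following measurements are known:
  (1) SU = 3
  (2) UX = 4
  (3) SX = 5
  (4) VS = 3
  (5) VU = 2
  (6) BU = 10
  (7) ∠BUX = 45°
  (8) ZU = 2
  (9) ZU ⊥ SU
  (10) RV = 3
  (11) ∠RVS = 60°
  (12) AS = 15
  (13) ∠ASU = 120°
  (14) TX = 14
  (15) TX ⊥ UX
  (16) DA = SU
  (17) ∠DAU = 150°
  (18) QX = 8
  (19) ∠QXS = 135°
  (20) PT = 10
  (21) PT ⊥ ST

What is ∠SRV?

Step 1: By the law of cosines on triangle RVS: RS² = 3² + 3² − 2·3·3·cos(60°) = 9, so RS = 3.
Step 2: By the inverse law of cosines on triangle SRV: cos(∠SRV) = (3² + 3² − 3²) / (2·3·3) = 9/18 = 0.5, so ∠SRV = 60°.

Therefore, the measure of angle ∠SRV = 60°.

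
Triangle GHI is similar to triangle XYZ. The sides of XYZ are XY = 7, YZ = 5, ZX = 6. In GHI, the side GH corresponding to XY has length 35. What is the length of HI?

Since the triangles are similar, the ratio of corresponding sides is constant.
Scale factor k = GH / XY = 35 / 7 = 5
HI = k * YZ = 5 * 5 = 25

25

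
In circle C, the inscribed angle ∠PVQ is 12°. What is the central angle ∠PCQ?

The inscribed angle theorem states that a central angle is always twice any inscribed angle that subtends the same arc.
Since the inscribed angle is 12°, the central angle = 2 × 12° = 24°.

24°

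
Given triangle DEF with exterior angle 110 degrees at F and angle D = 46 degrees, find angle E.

angle E = 110 - 46 = 64 degrees (exterior angle theorem).

64 degrees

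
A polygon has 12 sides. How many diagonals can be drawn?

The number of diagonals in an n-gon is n(n - 3)/2.
For n = 12: 12(12 - 3)/2 = 12 × 9 / 2 = 54.

54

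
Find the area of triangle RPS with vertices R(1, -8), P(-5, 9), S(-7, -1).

The Shoelace formula computes the area from vertex coordinates by summing cross products.
For vertices (1,-8), (-5,9), (-7,-1):
Signed sum = 1*9 - -5*-8 + -5*-1 - -7*9 + -7*-8 - 1*-1
= -31 + 68 + 57 = 94
Area = (1/2)|94| = 47.

47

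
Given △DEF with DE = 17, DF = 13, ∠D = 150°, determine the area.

When two sides and the included angle are known, the area formula is (1/2)ab sin(C).
The height from one side to the opposite vertex is 13 sin(150°) = 13/2.
Area = (1/2) * 17 * 13/2 = 221/4.

221/4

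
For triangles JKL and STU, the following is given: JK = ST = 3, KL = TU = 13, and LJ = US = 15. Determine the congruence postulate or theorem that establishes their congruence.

The given information matches SSS: All three pairs of corresponding sides are equal (Side-Side-Side).

SSS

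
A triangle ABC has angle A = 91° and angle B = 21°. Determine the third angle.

By the triangle angle sum property, the three interior angles of any triangle add up to 180°.
We know angle A = 91° and angle B = 21°, so their sum is 112°.
Therefore angle C = 180° - 112° = 68°.

68 degrees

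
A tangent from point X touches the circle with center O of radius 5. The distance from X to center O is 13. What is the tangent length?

Let T be the point of tangency. Then OT ⊥ XT (radius ⊥ tangent).
In right triangle OTX: OX² = OT² + XT²
13² = 5² + XT²
XT² = 144, XT = 12

12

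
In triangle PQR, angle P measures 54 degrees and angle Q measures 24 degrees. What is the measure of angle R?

The interior angles sum to 180°: angle R = 180 - 54 - 24 = 102°.
The triangle is obtuse (angles 54°, 24°, 102°).

102 degrees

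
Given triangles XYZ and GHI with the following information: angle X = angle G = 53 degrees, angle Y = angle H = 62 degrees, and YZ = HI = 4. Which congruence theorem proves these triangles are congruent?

The given information matches AAS: Two pairs of corresponding angles and a non-included side are equal (Angle-Angle-Side).

AAS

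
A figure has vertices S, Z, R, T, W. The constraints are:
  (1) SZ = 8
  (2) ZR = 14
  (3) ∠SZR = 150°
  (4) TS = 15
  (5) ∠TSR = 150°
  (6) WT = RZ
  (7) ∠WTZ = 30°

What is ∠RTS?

Step 1: By the law of cosines on triangle SZR: SR² = 8² + 14² − 2·8·14·cos(150°) = 453.99, so SR ≈ 21.31.
Step 2: By the law of cosines on triangle TSR: TR² = 15² + 21.31² − 2·15·21.31·cos(150°) = 1232.56, so TR ≈ 35.11.
Step 3: By the inverse law of cosines on triangle RTS: cos(∠RTS) = (35.11² + 15² − 21.31²) / (2·35.11·15) = 1003.57/1053.24 = 0.9528, so ∠RTS = 17.66°.

Therefore, the measure of angle ∠RTS = 17.66°.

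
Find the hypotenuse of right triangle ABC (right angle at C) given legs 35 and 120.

In a right triangle, the square of the hypotenuse equals the sum of the squares of the two legs.
The legs are 35 and 120, so the hypotenuse = sqrt(1225 + 14400) = sqrt(15625) = 125.

125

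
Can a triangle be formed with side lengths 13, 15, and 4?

For three segments to close into a triangle, no single side can be as long as the other two combined.
The longest side is 15, and 4 + 13 = 17 > 15.
A triangle can be formed.

Yes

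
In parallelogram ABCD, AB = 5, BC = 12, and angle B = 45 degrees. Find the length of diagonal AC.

Law of cosines: d^2 = 5^2 + 12^2 - 2(5)(12)cos(45°) = 169 - 60*sqrt(2), so d = sqrt(169 - 60*sqrt(2)).

sqrt(169 - 60*sqrt(2))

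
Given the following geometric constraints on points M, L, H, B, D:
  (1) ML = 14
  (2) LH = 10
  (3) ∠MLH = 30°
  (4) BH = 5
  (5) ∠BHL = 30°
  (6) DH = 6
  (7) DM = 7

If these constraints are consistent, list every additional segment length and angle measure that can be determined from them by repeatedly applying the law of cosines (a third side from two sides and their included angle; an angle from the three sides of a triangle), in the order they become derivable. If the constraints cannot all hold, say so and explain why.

The constraints are consistent. Derivable facts, in order:
After 1 step:
- LB ≈ 6.2
- MH ≈ 7.32
After 2 steps:
- ∠BLH = 23.79°
- ∠DHM = 62.52°
- ∠DMH = 49.5°
- ∠HBL = 126.21°
- ∠HDM = 67.99°
- ∠HML = 43.12°
- ∠LHM = 106.88°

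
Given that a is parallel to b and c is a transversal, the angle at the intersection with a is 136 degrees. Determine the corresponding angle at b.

When a transversal crosses parallel lines, angles in the same position at each intersection are called corresponding angles.
These are always equal, so the answer is 136 degrees.

136 degrees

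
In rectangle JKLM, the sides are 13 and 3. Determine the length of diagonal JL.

Using the Pythagorean theorem:
d² = 13² + 3² = 169 + 9 = 178
d = sqrt(178)

sqrt(178)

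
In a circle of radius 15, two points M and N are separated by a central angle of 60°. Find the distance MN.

Chord length = 2r sin(θ/2)
= 2 × 15 × sin(60°/2)
= 2 × 15 × sin(30°)
= 15

15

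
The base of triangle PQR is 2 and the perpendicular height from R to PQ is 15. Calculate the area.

A triangle's area is half the area of a rectangle with the same base and height.
Area = (1/2) * 2 * 15 = 15.

15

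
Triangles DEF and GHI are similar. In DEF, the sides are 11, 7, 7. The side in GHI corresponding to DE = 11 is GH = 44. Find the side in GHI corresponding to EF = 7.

k = 44/11 = 4. HI = 4 * 7 = 28.

28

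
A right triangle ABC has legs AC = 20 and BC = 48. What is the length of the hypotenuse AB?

In a right triangle, the square of the hypotenuse equals the sum of the squares of the two legs.
The legs are 20 and 48, so the hypotenuse = sqrt(400 + 2304) = sqrt(2704) = 52.

52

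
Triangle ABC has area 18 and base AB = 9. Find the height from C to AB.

Area = (1/2) * base * height
height = 2 * Area / base
height = 2 * 18 / 9
height = 36 / 9
height = 4

4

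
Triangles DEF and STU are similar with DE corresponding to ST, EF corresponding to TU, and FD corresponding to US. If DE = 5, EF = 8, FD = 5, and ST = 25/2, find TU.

k = 25/2/5 = 5/2. TU = 5/2 * 8 = 20.

20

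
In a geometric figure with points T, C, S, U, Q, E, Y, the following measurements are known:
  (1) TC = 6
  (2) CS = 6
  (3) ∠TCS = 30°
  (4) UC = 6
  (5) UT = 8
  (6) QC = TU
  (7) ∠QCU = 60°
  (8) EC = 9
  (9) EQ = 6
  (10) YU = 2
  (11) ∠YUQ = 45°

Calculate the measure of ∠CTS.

Step 1: By the law of cosines on triangle TCS: TS² = 6² + 6² − 2·6·6·cos(30°) = 9.65, so TS ≈ 3.11.
Step 2: By the inverse law of cosines on triangle CTS: cos(∠CTS) = (6² + 3.11² − 6²) / (2·6·3.11) = 9.65/37.27 = 0.2588, so ∠CTS = 75°.

Therefore, the measure of angle ∠CTS = 75°.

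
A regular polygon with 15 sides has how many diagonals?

Total line segments between 15 vertices = C(15,2) = 105.
Subtract the 15 sides: 105 - 15 = 90 diagonals.

90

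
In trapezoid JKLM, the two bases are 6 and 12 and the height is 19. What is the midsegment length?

midsegment = (6 + 12) / 2 = 18 / 2 = 9

9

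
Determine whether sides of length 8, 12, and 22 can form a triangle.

No.
The triangle inequality is violated: 8 + 12 = 20 ≤ 22.
These lengths cannot form a triangle.

No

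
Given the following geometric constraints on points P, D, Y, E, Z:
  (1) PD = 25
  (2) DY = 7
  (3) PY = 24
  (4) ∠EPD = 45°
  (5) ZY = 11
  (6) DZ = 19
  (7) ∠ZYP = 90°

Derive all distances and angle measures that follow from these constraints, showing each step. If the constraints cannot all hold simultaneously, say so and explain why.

These constraints are not satisfiable: by the triangle inequality in triangle YDZ, (2) DY = 7 and (5) ZY = 11 force DZ ≤ 7 + 11 = 18, but (6) says DZ = 19. No planar figure meets all of them, so nothing further can be derived.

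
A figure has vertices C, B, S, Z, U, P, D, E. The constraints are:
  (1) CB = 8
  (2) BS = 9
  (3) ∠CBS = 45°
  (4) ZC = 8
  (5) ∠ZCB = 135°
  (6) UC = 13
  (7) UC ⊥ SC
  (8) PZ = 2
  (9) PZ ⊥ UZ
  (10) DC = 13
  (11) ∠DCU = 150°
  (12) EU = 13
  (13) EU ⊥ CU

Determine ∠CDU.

Step 1: By the law of cosines on triangle DCU: DU² = 13² + 13² − 2·13·13·cos(150°) = 630.72, so DU ≈ 25.11.
Step 2: By the inverse law of cosines on triangle CDU: cos(∠CDU) = (13² + 25.11² − 13²) / (2·13·25.11) = 630.72/652.97 = 0.9659, so ∠CDU = 15°.

Therefore, the measure of angle ∠CDU = 15°.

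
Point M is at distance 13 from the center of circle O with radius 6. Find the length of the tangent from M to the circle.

Let T be the point of tangency. Then OT ⊥ MT (radius ⊥ tangent).
In right triangle OTM: OM² = OT² + MT²
13² = 6² + MT²
MT² = 133, MT = sqrt(133)

sqrt(133)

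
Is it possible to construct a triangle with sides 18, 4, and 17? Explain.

Sort the sides: 4, 17, 18.
It suffices to check that the sum of the two smallest exceeds the largest:
4 + 17 = 21 > 18. ✓
Yes, a valid triangle can be formed.

Yes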